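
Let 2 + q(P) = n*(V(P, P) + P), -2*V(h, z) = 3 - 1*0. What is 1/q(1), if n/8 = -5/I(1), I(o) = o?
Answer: 1/18 ≈ 0.055556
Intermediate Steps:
V(h, z) = -3/2 (V(h, z) = -(3 - 1*0)/2 = -(3 + 0)/2 = -½*3 = -3/2)
n = -40 (n = 8*(-5/1) = 8*(-5*1) = 8*(-5) = -40)
q(P) = 58 - 40*P (q(P) = -2 - 40*(-3/2 + P) = -2 + (60 - 40*P) = 58 - 40*P)
1/q(1) = 1/(58 - 40*1) = 1/(58 - 40) = 1/18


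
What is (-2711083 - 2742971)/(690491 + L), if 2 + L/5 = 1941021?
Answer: -2727027/5197793 ≈ -0.52465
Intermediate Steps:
L = 9705095 (L = -10 + 5*1941021 = -10 + 9705105 = 9705095)
(-2711083 - 2742971)/(690491 + L) = (-2711083 - 2742971)/(690491 + 9705095) = -5454054/10395586 = -5454054*1/10395586 = -2727027/5197793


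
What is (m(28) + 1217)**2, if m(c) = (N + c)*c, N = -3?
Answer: 3674889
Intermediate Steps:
m(c) = c*(-3 + c) (m(c) = (-3 + c)*c = c*(-3 + c))
(m(28) + 1217)**2 = (28*(-3 + 28) + 1217)**2 = (28*25 + 1217)**2 = (700 + 1217)**2 = 1917**2 = 3674889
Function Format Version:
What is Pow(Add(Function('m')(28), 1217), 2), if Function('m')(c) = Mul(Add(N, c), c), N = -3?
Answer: 3674889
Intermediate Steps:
Function('m')(c) = Mul(c, Add(-3, c)) (Function('m')(c) = Mul(Add(-3, c), c) = Mul(c, Add(-3, c)))
Pow(Add(Function('m')(28), 1217), 2) = Pow(Add(Mul(28, Add(-3, 28)), 1217), 2) = Pow(Add(Mul(28, 25), 1217), 2) = Pow(Add(700, 1217), 2) = Pow(1917, 2) = 3674889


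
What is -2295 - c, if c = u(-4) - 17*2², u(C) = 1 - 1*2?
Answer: -2226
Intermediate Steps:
u(C) = -1 (u(C) = 1 - 2 = -1)
c = -69 (c = -1 - 17*2² = -1 - 17*4 = -1 - 68 = -69)
-2295 - c = -2295 - 1*(-69) = -2295 + 69 = -2226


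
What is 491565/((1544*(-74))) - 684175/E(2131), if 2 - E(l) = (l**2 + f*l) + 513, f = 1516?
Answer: -935600955155/222007063152 ≈ -4.2143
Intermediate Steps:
E(l) = -511 - l**2 - 1516*l (E(l) = 2 - ((l**2 + 1516*l) + 513) = 2 - (513 + l**2 + 1516*l) = 2 + (-513 - l**2 - 1516*l) = -511 - l**2 - 1516*l)
491565/((1544*(-74))) - 684175/E(2131) = 491565/((1544*(-74))) - 684175/(-511 - 1*2131**2 - 1516*2131) = 491565/(-114256) - 684175/(-511 - 1*4541161 - 3230596) = 491565*(-1/114256) - 684175/(-511 - 4541161 - 3230596) = -491565/114256 - 684175/(-7772268) = -491565/114256 - 684175*(-1/7772268) = -491565/114256 + 684175/7772268 = -935600955155/222007063152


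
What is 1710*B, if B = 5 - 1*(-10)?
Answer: 25650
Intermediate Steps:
B = 15 (B = 5 + 10 = 15)
1710*B = 1710*15 = 25650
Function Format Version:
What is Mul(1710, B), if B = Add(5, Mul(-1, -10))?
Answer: 25650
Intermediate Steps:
B = 15 (B = Add(5, 10) = 15)
Mul(1710, B) = Mul(1710, 15) = 25650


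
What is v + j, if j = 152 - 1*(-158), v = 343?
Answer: 653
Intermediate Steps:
j = 310 (j = 152 + 158 = 310)
v + j = 343 + 310 = 653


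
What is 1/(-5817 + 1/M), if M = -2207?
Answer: -2207/12838120 ≈ -0.00017191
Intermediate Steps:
1/(-5817 + 1/M) = 1/(-5817 + 1/(-2207)) = 1/(-5817 - 1/2207) = 1/(-12838120/2207) = -2207/12838120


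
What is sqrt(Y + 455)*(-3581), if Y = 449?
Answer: -7162*sqrt(226) ≈ -1.0767e+5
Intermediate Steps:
sqrt(Y + 455)*(-3581) = sqrt(449 + 455)*(-3581) = sqrt(904)*(-3581) = (2*sqrt(226))*(-3581) = -7162*sqrt(226)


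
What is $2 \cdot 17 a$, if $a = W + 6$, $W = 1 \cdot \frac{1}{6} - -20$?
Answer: $\frac{2669}{3} \approx 889.67$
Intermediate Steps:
$W = \frac{121}{6}$ ($W = 1 \cdot \frac{1}{6} + 20 = \frac{1}{6} + 20 = \frac{121}{6} \approx 20.167$)
$a = \frac{157}{6}$ ($a = \frac{121}{6} + 6 = \frac{157}{6} \approx 26.167$)
$2 \cdot 17 a = 2 \cdot 17 \cdot \frac{157}{6} = 34 \cdot \frac{157}{6} = \frac{2669}{3}$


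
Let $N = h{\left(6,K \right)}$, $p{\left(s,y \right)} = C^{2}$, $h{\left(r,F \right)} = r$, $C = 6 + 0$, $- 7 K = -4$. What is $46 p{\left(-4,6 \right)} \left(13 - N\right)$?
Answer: $11592$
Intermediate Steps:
$K = \frac{4}{7}$ ($K = \left(- \frac{1}{7}\right) \left(-4\right) = \frac{4}{7} \approx 0.57143$)
$C = 6$
$p{\left(s,y \right)} = 36$ ($p{\left(s,y \right)} = 6^{2} = 36$)
$N = 6$
$46 p{\left(-4,6 \right)} \left(13 - N\right) = 46 \cdot 36 \left(13 - 6\right) = 1656 \left(13 - 6\right) = 1656 \cdot 7 = 11592$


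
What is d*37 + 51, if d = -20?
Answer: -689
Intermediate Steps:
d*37 + 51 = -20*37 + 51 = -740 + 51 = -689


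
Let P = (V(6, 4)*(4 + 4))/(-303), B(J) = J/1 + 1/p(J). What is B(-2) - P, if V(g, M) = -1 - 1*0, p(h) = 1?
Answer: -311/303 ≈ -1.0264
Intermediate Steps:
V(g, M) = -1 (V(g, M) = -1 + 0 = -1)
B(J) = 1 + J (B(J) = J/1 + 1/1 = J*1 + 1*1 = J + 1 = 1 + J)
P = 8/303 (P = -(4 + 4)/(-303) = -1*8*(-1/303) = -8*(-1/303) = 8/303 ≈ 0.026403)
B(-2) - P = (1 - 2) - 1*8/303 = -1 - 8/303 = -311/303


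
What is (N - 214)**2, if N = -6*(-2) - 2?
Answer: 41616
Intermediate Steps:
N = 10 (N = 12 - 2 = 10)
(N - 214)**2 = (10 - 214)**2 = (-204)**2 = 41616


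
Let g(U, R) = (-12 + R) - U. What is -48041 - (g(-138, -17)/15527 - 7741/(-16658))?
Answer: -12425867377635/258648766 ≈ -48042.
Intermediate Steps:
g(U, R) = -12 + R - U
-48041 - (g(-138, -17)/15527 - 7741/(-16658)) = -48041 - ((-12 - 17 - 1*(-138))/15527 - 7741/(-16658)) = -48041 - ((-12 - 17 + 138)*(1/15527) - 7741*(-1/16658)) = -48041 - (109*(1/15527) + 7741/16658) = -48041 - (109/15527 + 7741/16658) = -48041 - 1*122010229/258648766 = -48041 - 122010229/258648766 = -12425867377635/258648766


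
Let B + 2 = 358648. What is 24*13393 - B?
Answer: -37214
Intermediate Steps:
B = 358646 (B = -2 + 358648 = 358646)
24*13393 - B = 24*13393 - 1*358646 = 321432 - 358646 = -37214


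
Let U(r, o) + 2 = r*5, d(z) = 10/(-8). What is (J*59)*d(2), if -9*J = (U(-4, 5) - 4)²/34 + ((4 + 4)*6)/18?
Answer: 169625/918 ≈ 184.78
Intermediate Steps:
d(z) = -5/4 (d(z) = 10*(-⅛) = -5/4)
U(r, o) = -2 + 5*r (U(r, o) = -2 + r*5 = -2 + 5*r)
J = -1150/459 (J = -(((-2 + 5*(-4)) - 4)²/34 + ((4 + 4)*6)/18)/9 = -(((-2 - 20) - 4)²*(1/34) + (8*6)*(1/18))/9 = -((-22 - 4)²*(1/34) + 48*(1/18))/9 = -((-26)²*(1/34) + 8/3)/9 = -(676*(1/34) + 8/3)/9 = -(338/17 + 8/3)/9 = -⅑*1150/51 = -1150/459 ≈ -2.5054)
(J*59)*d(2) = -1150/459*59*(-5/4) = -67850/459*(-5/4) = 169625/918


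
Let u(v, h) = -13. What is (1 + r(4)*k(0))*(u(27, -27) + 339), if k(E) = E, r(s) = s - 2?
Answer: 326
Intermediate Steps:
r(s) = -2 + s
(1 + r(4)*k(0))*(u(27, -27) + 339) = (1 + (-2 + 4)*0)*(-13 + 339) = (1 + 2*0)*326 = (1 + 0)*326 = 1*326 = 326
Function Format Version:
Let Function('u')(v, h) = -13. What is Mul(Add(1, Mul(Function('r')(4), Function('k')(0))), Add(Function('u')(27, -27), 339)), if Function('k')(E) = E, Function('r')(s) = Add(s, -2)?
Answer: 326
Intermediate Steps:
Function('r')(s) = Add(-2, s)
Mul(Add(1, Mul(Function('r')(4), Function('k')(0))), Add(Function('u')(27, -27), 339)) = Mul(Add(1, Mul(Add(-2, 4), 0)), Add(-13, 339)) = Mul(Add(1, Mul(2, 0)), 326) = Mul(Add(1, 0), 326) = Mul(1, 326) = 326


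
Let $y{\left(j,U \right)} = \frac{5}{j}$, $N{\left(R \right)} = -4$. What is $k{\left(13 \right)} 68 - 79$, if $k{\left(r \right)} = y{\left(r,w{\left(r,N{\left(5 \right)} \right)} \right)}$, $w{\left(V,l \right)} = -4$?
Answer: $- \frac{687}{13} \approx -52.846$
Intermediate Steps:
$k{\left(r \right)} = \frac{5}{r}$
$k{\left(13 \right)} 68 - 79 = \frac{5}{13} \cdot 68 - 79 = \frac{340}{13} - 79 = - \frac{687}{13}$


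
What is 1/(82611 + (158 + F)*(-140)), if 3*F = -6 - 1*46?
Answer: 3/188753 ≈ 1.5894e-5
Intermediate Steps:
F = -52/3 (F = (-6 - 1*46)/3 = (-6 - 46)/3 = (⅓)*(-52) = -52/3 ≈ -17.333)
1/(82611 + (158 + F)*(-140)) = 1/(82611 + (158 - 52/3)*(-140)) = 1/(82611 + (422/3)*(-140)) = 1/(82611 - 59080/3) = 1/(188753/3) = 3/188753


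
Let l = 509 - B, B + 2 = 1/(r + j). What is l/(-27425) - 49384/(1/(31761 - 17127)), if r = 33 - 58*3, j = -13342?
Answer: -267228322495966214/369771275 ≈ -7.2269e+8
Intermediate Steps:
r = -141 (r = 33 - 174 = -141)
B = -26967/13483 (B = -2 + 1/(-141 - 13342) = -2 + 1/(-13483) = -2 - 1/13483 = -26967/13483 ≈ -2.0001)
l = 6889814/13483 (l = 509 - 1*(-26967/13483) = 509 + 26967/13483 = 6889814/13483 ≈ 511.00)
l/(-27425) - 49384/(1/(31761 - 17127)) = (6889814/13483)/(-27425) - 49384/(1/(31761 - 17127)) = (6889814/13483)*(-1/27425) - 49384/(1/14634) = -6889814/369771275 - 49384/1/14634 = -6889814/369771275 - 49384*14634 = -6889814/369771275 - 722685456 = -267228322495966214/369771275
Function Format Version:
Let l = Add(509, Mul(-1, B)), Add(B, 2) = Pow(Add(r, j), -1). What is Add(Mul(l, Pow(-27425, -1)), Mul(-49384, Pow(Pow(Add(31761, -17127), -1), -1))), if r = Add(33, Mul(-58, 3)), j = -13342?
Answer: Rational(-267228322495966214, 369771275) ≈ -7.2269e+8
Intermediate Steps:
r = -141 (r = Add(33, -174) = -141)
B = Rational(-26967, 13483) (B = Add(-2, Pow(Add(-141, -13342), -1)) = Add(-2, Pow(-13483, -1)) = Add(-2, Rational(-1, 13483)) = Rational(-26967, 13483) ≈ -2.0001)
l = Rational(6889814, 13483) (l = Add(509, Mul(-1, Rational(-26967, 13483))) = Add(509, Rational(26967, 13483)) = Rational(6889814, 13483) ≈ 511.00)
Add(Mul(l, Pow(-27425, -1)), Mul(-49384, Pow(Pow(Add(31761, -17127), -1), -1))) = Add(Mul(Rational(6889814, 13483), Pow(-27425, -1)), Mul(-49384, Pow(Pow(Add(31761, -17127), -1), -1))) = Add(Mul(Rational(6889814, 13483), Rational(-1, 27425)), Mul(-49384, Pow(Pow(14634, -1), -1))) = Add(Rational(-6889814, 369771275), Mul(-49384, Pow(Rational(1, 14634), -1))) = Add(Rational(-6889814, 369771275), Mul(-49384, 14634)) = Add(Rational(-6889814, 369771275), -722685456) = Rational(-267228322495966214, 369771275)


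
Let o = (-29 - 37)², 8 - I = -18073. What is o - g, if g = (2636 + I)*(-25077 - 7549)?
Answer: 675917198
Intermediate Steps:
I = 18081 (I = 8 - 1*(-18073) = 8 + 18073 = 18081)
g = -675912842 (g = (2636 + 18081)*(-25077 - 7549) = 20717*(-32626) = -675912842)
o = 4356 (o = (-66)² = 4356)
o - g = 4356 - 1*(-675912842) = 4356 + 675912842 = 675917198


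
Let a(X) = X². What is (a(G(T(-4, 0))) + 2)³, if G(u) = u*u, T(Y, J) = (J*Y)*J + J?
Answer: 8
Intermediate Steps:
T(Y, J) = J + Y*J² (T(Y, J) = Y*J² + J = J + Y*J²)
G(u) = u²
(a(G(T(-4, 0))) + 2)³ = (((0*(1 + 0*(-4)))²)² + 2)³ = (((0*(1 + 0))²)² + 2)³ = (((0*1)²)² + 2)³ = ((0²)² + 2)³ = (0² + 2)³ = (0 + 2)³ = 2³ = 8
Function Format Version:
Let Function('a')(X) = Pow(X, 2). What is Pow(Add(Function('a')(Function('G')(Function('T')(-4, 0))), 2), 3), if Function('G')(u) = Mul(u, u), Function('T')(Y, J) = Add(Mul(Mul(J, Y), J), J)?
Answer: 8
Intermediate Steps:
Function('T')(Y, J) = Add(J, Mul(Y, Pow(J, 2))) (Function('T')(Y, J) = Add(Mul(Y, Pow(J, 2)), J) = Add(J, Mul(Y, Pow(J, 2))))
Function('G')(u) = Pow(u, 2)
Pow(Add(Function('a')(Function('G')(Function('T')(-4, 0))), 2), 3) = Pow(Add(Pow(Pow(Mul(0, Add(1, Mul(0, -4))), 2), 2), 2), 3) = Pow(Add(Pow(Pow(Mul(0, Add(1, 0)), 2), 2), 2), 3) = Pow(Add(Pow(Pow(Mul(0, 1), 2), 2), 2), 3) = Pow(Add(Pow(Pow(0, 2), 2), 2), 3) = Pow(Add(Pow(0, 2), 2), 3) = Pow(Add(0, 2), 3) = Pow(2, 3) = 8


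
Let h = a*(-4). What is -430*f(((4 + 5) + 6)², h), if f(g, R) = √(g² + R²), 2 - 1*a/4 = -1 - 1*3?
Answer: -1290*√6649 ≈ -1.0519e+5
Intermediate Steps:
a = 24 (a = 8 - 4*(-1 - 1*3) = 8 - 4*(-1 - 3) = 8 - 4*(-4) = 8 + 16 = 24)
h = -96 (h = 24*(-4) = -96)
f(g, R) = √(R² + g²)
-430*f(((4 + 5) + 6)², h) = -430*√((-96)² + (((4 + 5) + 6)²)²) = -430*√(9216 + ((9 + 6)²)²) = -430*√(9216 + (15²)²) = -430*√(9216 + 225²) = -430*√(9216 + 50625) = -1290*√6649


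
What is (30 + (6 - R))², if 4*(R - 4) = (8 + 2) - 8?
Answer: 3969/4 ≈ 992.25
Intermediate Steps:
R = 9/2 (R = 4 + ((8 + 2) - 8)/4 = 4 + (10 - 8)/4 = 4 + (¼)*2 = 4 + ½ = 9/2 ≈ 4.5000)
(30 + (6 - R))² = (30 + (6 - 1*9/2))² = (30 + (6 - 9/2))² = (30 + 3/2)² = (63/2)² = 3969/4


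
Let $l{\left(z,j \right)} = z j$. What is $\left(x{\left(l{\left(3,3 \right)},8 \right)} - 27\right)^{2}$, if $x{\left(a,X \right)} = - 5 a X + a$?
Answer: $142884$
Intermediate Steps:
$l{\left(z,j \right)} = j z$
$x{\left(a,X \right)} = a - 5 X a$ ($x{\left(a,X \right)} = - 5 X a + a = a - 5 X a$)
$\left(x{\left(l{\left(3,3 \right)},8 \right)} - 27\right)^{2} = \left(3 \cdot 3 \left(1 - 40\right) - 27\right)^{2} = \left(9 \left(1 - 40\right) - 27\right)^{2} = \left(9 \left(-39\right) - 27\right)^{2} = \left(-351 - 27\right)^{2} = \left(-378\right)^{2} = 142884$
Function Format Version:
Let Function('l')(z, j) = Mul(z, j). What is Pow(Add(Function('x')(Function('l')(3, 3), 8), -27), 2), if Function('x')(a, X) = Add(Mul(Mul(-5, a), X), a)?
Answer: 142884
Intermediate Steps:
Function('l')(z, j) = Mul(j, z)
Function('x')(a, X) = Add(a, Mul(-5, X, a)) (Function('x')(a, X) = Add(Mul(-5, X, a), a) = Add(a, Mul(-5, X, a)))
Pow(Add(Function('x')(Function('l')(3, 3), 8), -27), 2) = Pow(Add(Mul(Mul(3, 3), Add(1, Mul(-5, 8))), -27), 2) = Pow(Add(Mul(9, Add(1, -40)), -27), 2) = Pow(Add(Mul(9, -39), -27), 2) = Pow(Add(-351, -27), 2) = Pow(-378, 2) = 142884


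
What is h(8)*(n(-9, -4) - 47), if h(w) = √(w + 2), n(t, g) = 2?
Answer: -45*√10 ≈ -142.30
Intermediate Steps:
h(w) = √(2 + w)
h(8)*(n(-9, -4) - 47) = √(2 + 8)*(2 - 47) = √10*(-45) = -45*√10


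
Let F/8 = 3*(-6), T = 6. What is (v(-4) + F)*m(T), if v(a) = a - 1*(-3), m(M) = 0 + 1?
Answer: -145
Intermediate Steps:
m(M) = 1
v(a) = 3 + a (v(a) = a + 3 = 3 + a)
F = -144 (F = 8*(3*(-6)) = 8*(-18) = -144)
(v(-4) + F)*m(T) = ((3 - 4) - 144)*1 = (-1 - 144)*1 = -145*1 = -145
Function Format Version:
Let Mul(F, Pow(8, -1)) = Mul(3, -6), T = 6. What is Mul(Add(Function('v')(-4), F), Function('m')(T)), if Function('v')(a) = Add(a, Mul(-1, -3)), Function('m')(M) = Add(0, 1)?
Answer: -145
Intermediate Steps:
Function('m')(M) = 1
Function('v')(a) = Add(3, a) (Function('v')(a) = Add(a, 3) = Add(3, a))
F = -144 (F = Mul(8, Mul(3, -6)) = Mul(8, -18) = -144)
Mul(Add(Function('v')(-4), F), Function('m')(T)) = Mul(Add(Add(3, -4), -144), 1) = Mul(Add(-1, -144), 1) = Mul(-145, 1) = -145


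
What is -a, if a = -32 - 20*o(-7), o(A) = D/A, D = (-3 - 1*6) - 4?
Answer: 484/7 ≈ 69.143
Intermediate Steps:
D = -13 (D = (-3 - 6) - 4 = -9 - 4 = -13)
o(A) = -13/A
a = -484/7 (a = -32 - (-260)/(-7) = -32 - (-260)*(-1)/7 = -32 - 20*13/7 = -32 - 260/7 = -484/7 ≈ -69.143)
-a = -1*(-484/7) = 484/7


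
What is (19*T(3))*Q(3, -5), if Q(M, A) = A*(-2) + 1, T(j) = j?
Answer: 627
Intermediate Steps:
Q(M, A) = 1 - 2*A (Q(M, A) = -2*A + 1 = 1 - 2*A)
(19*T(3))*Q(3, -5) = (19*3)*(1 - 2*(-5)) = 57*(1 + 10) = 57*11 = 627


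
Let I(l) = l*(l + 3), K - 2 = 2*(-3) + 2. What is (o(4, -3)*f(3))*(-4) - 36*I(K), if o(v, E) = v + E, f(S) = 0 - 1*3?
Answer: 84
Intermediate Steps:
K = -2 (K = 2 + (2*(-3) + 2) = 2 + (-6 + 2) = 2 - 4 = -2)
f(S) = -3 (f(S) = 0 - 3 = -3)
I(l) = l*(3 + l)
o(v, E) = E + v
(o(4, -3)*f(3))*(-4) - 36*I(K) = ((-3 + 4)*(-3))*(-4) - (-72)*(3 - 2) = (1*(-3))*(-4) - (-72) = -3*(-4) - 36*(-2) = 12 + 72 = 84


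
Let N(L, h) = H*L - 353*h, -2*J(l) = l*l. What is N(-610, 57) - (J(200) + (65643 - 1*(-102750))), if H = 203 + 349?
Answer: -505234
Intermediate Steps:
J(l) = -l²/2 (J(l) = -l*l/2 = -l²/2)
H = 552
N(L, h) = -353*h + 552*L (N(L, h) = 552*L - 353*h = -353*h + 552*L)
N(-610, 57) - (J(200) + (65643 - 1*(-102750))) = (-353*57 + 552*(-610)) - (-½*200² + (65643 - 1*(-102750))) = (-20121 - 336720) - (-½*40000 + (65643 + 102750)) = -356841 - (-20000 + 168393) = -356841 - 1*148393 = -356841 - 148393 = -505234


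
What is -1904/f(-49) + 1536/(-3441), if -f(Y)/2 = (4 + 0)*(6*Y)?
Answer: -30251/24087 ≈ -1.2559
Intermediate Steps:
f(Y) = -48*Y (f(Y) = -2*(4 + 0)*6*Y = -8*6*Y = -48*Y)
-1904/f(-49) + 1536/(-3441) = -1904/((-48*(-49))) + 1536/(-3441) = -1904/2352 + 1536*(-1/3441) = -1904*1/2352 - 512/1147 = -17/21 - 512/1147 = -30251/24087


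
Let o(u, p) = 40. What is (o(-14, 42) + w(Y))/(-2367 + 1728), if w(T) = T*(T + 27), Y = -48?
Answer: -1048/639 ≈ -1.6401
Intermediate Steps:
w(T) = T*(27 + T)
(o(-14, 42) + w(Y))/(-2367 + 1728) = (40 - 48*(27 - 48))/(-2367 + 1728) = (40 - 48*(-21))/(-639) = (40 + 1008)*(-1/639) = 1048*(-1/639) = -1048/639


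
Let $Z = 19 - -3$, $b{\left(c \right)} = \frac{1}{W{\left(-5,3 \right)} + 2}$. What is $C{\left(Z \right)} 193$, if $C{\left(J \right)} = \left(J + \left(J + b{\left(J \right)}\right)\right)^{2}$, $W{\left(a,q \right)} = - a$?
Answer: $\frac{18427833}{49} \approx 3.7608 \cdot 10^{5}$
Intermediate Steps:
$b{\left(c \right)} = \frac{1}{7}$ ($b{\left(c \right)} = \frac{1}{\left(-1\right) \left(-5\right) + 2} = \frac{1}{5 + 2} = \frac{1}{7}$)
$Z = 22$ ($Z = 19 + 3 = 22$)
$C{\left(J \right)} = \left(\frac{1}{7} + 2 J\right)^{2}$ ($C{\left(J \right)} = \left(J + \left(J + \frac{1}{7}\right)\right)^{2} = \left(J + \left(\frac{1}{7} + J\right)\right)^{2} = \left(\frac{1}{7} + 2 J\right)^{2}$)
$C{\left(Z \right)} 193 = \frac{\left(1 + 14 \cdot 22\right)^{2}}{49} \cdot 193 = \frac{\left(1 + 308\right)^{2}}{49} \cdot 193 = \frac{309^{2}}{49} \cdot 193 = \frac{1}{49} \cdot 95481 \cdot 193 = \frac{95481}{49} \cdot 193 = \frac{18427833}{49}$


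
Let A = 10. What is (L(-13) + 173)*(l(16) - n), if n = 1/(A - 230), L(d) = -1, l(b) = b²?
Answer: 2421803/55 ≈ 44033.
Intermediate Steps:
n = -1/220 (n = 1/(10 - 230) = 1/(-220) = -1/220 ≈ -0.0045455)
(L(-13) + 173)*(l(16) - n) = (-1 + 173)*(16² - 1*(-1/220)) = 172*(256 + 1/220) = 172*(56321/220) = 2421803/55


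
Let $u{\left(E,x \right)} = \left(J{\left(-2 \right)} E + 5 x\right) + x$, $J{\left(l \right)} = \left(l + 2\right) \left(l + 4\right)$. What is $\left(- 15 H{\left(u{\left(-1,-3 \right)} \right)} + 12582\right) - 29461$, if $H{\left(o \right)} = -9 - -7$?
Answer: $-16849$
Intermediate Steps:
$J{\left(l \right)} = \left(2 + l\right) \left(4 + l\right)$
$u{\left(E,x \right)} = 6 x$ ($u{\left(E,x \right)} = \left(\left(8 + \left(-2\right)^{2} + 6 \left(-2\right)\right) E + 5 x\right) + x = \left(\left(8 + 4 - 12\right) E + 5 x\right) + x = \left(0 E + 5 x\right) + x = \left(0 + 5 x\right) + x = 5 x + x = 6 x$)
$H{\left(o \right)} = -2$ ($H{\left(o \right)} = -9 + 7 = -2$)
$\left(- 15 H{\left(u{\left(-1,-3 \right)} \right)} + 12582\right) - 29461 = \left(\left(-15\right) \left(-2\right) + 12582\right) - 29461 = \left(30 + 12582\right) - 29461 = 12612 - 29461 = -16849$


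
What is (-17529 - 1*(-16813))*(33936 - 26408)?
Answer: -5390048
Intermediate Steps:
(-17529 - 1*(-16813))*(33936 - 26408) = (-17529 + 16813)*7528 = -716*7528 = -5390048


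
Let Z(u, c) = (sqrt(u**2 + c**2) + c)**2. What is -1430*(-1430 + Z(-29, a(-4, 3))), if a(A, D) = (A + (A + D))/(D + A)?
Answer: 770770 - 14300*sqrt(866) ≈ 3.4995e+5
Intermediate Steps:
a(A, D) = (D + 2*A)/(A + D)
Z(u, c) = (c + sqrt(c**2 + u**2))**2 (Z(u, c) = (sqrt(c**2 + u**2) + c)**2 = (c + sqrt(c**2 + u**2))**2)
-1430*(-1430 + Z(-29, a(-4, 3))) = -1430*(-1430 + ((3 + 2*(-4))/(-4 + 3) + sqrt(((3 + 2*(-4))/(-4 + 3))**2 + (-29)**2))**2) = -1430*(-1430 + ((3 - 8)/(-1) + sqrt(((3 - 8)/(-1))**2 + 841))**2) = -1430*(-1430 + (-1*(-5) + sqrt((-1*(-5))**2 + 841))**2) = -1430*(-1430 + (5 + sqrt(5**2 + 841))**2) = -1430*(-1430 + (5 + sqrt(25 + 841))**2) = -1430*(-1430 + (5 + sqrt(866))**2) = 2044900 - 1430*(5 + sqrt(866))**2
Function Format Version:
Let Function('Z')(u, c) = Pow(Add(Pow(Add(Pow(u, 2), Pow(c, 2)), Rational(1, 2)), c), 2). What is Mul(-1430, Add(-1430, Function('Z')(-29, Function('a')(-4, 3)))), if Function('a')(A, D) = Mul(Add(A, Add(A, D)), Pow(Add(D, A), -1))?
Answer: Add(770770, Mul(-14300, Pow(866, Rational(1, 2)))) ≈ 3.4995e+5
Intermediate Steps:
Function('a')(A, D) = Mul(Pow(Add(A, D), -1), Add(D, Mul(2, A))) (Function('a')(A, D) = Mul(Add(D, Mul(2, A)), Pow(Add(A, D), -1)) = Mul(Pow(Add(A, D), -1), Add(D, Mul(2, A))))
Function('Z')(u, c) = Pow(Add(c, Pow(Add(Pow(c, 2), Pow(u, 2)), Rational(1, 2))), 2) (Function('Z')(u, c) = Pow(Add(Pow(Add(Pow(c, 2), Pow(u, 2)), Rational(1, 2)), c), 2) = Pow(Add(c, Pow(Add(Pow(c, 2), Pow(u, 2)), Rational(1, 2))), 2))
Mul(-1430, Add(-1430, Function('Z')(-29, Function('a')(-4, 3)))) = Mul(-1430, Add(-1430, Pow(Add(Mul(Pow(Add(-4, 3), -1), Add(3, Mul(2, -4))), Pow(Add(Pow(Mul(Pow(Add(-4, 3), -1), Add(3, Mul(2, -4))), 2), Pow(-29, 2)), Rational(1, 2))), 2))) = Mul(-1430, Add(-1430, Pow(Add(Mul(Pow(-1, -1), Add(3, -8)), Pow(Add(Pow(Mul(Pow(-1, -1), Add(3, -8)), 2), 841), Rational(1, 2))), 2))) = Mul(-1430, Add(-1430, Pow(Add(Mul(-1, -5), Pow(Add(Pow(Mul(-1, -5), 2), 841), Rational(1, 2))), 2))) = Mul(-1430, Add(-1430, Pow(Add(5, Pow(Add(Pow(5, 2), 841), Rational(1, 2))), 2))) = Mul(-1430, Add(-1430, Pow(Add(5, Pow(Add(25, 841), Rational(1, 2))), 2))) = Mul(-1430, Add(-1430, Pow(Add(5, Pow(866, Rational(1, 2))), 2))) = Add(2044900, Mul(-1430, Pow(Add(5, Pow(866, Rational(1, 2))), 2)))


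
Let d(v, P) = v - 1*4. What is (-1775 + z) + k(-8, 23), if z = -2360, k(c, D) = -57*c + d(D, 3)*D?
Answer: -3242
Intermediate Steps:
d(v, P) = -4 + v (d(v, P) = v - 4 = -4 + v)
k(c, D) = -57*c + D*(-4 + D) (k(c, D) = -57*c + (-4 + D)*D = -57*c + D*(-4 + D))
(-1775 + z) + k(-8, 23) = (-1775 - 2360) + (-57*(-8) + 23*(-4 + 23)) = -4135 + (456 + 23*19) = -4135 + (456 + 437) = -4135 + 893 = -3242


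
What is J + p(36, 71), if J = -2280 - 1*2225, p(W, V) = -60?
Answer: -4565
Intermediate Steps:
J = -4505 (J = -2280 - 2225 = -4505)
J + p(36, 71) = -4505 - 60 = -4565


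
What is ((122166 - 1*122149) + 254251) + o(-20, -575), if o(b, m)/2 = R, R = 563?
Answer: 255394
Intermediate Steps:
o(b, m) = 1126 (o(b, m) = 2*563 = 1126)
((122166 - 1*122149) + 254251) + o(-20, -575) = ((122166 - 1*122149) + 254251) + 1126 = ((122166 - 122149) + 254251) + 1126 = (17 + 254251) + 1126 = 254268 + 1126 = 255394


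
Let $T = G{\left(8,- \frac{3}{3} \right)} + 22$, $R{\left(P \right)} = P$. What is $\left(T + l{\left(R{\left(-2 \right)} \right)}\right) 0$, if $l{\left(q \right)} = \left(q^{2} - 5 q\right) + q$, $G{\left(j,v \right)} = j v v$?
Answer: $0$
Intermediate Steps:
$G{\left(j,v \right)} = j v^{2}$
$l{\left(q \right)} = q^{2} - 4 q$
$T = 30$ ($T = 8 \left(- \frac{3}{3}\right)^{2} + 22 = 8 \left(\left(-3\right) \frac{1}{3}\right)^{2} + 22 = 8 \left(-1\right)^{2} + 22 = 8 \cdot 1 + 22 = 8 + 22 = 30$)
$\left(T + l{\left(R{\left(-2 \right)} \right)}\right) 0 = \left(30 - 2 \left(-4 - 2\right)\right) 0 = \left(30 - -12\right) 0 = \left(30 + 12\right) 0 = 42 \cdot 0 = 0$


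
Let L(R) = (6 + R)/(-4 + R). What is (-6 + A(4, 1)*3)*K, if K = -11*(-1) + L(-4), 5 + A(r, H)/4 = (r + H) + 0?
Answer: -129/2 ≈ -64.500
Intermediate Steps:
A(r, H) = -20 + 4*H + 4*r (A(r, H) = -20 + 4*((r + H) + 0) = -20 + 4*((H + r) + 0) = -20 + 4*(H + r) = -20 + (4*H + 4*r) = -20 + 4*H + 4*r)
L(R) = (6 + R)/(-4 + R)
K = 43/4 (K = -11*(-1) + (6 - 4)/(-4 - 4) = 11 + 2/(-8) = 11 - ⅛*2 = 11 - ¼ = 43/4 ≈ 10.750)
(-6 + A(4, 1)*3)*K = (-6 + (-20 + 4*1 + 4*4)*3)*(43/4) = (-6 + (-20 + 4 + 16)*3)*(43/4) = (-6 + 0*3)*(43/4) = (-6 + 0)*(43/4) = -6*43/4 = -129/2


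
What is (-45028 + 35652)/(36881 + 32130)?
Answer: -9376/69011 ≈ -0.13586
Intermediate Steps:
(-45028 + 35652)/(36881 + 32130) = -9376/69011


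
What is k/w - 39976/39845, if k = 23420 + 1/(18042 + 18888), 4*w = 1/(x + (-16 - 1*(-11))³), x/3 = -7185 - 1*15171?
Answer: -926241110978373802/147147585 ≈ -6.2946e+9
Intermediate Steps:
x = -67068 (x = 3*(-7185 - 1*15171) = 3*(-7185 - 15171) = 3*(-22356) = -67068)
w = -1/268772 (w = 1/(4*(-67068 + (-16 - 1*(-11))³)) = 1/(4*(-67068 + (-16 + 11)³)) = 1/(4*(-67068 + (-5)³)) = 1/(4*(-67068 - 125)) = (¼)/(-67193) = (¼)*(-1/67193) = -1/268772 ≈ -3.7206e-6)
k = 864900601/36930 (k = 23420 + 1/36930 = 864900601/36930 ≈ 23420.)
k/w - 39976/39845 = 864900601/(36930*(-1/268772)) - 39976/39845 = (864900601/36930)*(-268772) - 39976*1/39845 = -116230532165986/18465 - 39976/39845 = -926241110978373802/147147585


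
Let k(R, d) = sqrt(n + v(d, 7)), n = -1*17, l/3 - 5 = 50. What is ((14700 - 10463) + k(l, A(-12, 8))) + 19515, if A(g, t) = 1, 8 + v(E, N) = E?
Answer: 23752 + 2*I*sqrt(6) ≈ 23752.0 + 4.899*I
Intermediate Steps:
l = 165 (l = 15 + 3*50 = 15 + 150 = 165)
v(E, N) = -8 + E
n = -17
k(R, d) = sqrt(-25 + d) (k(R, d) = sqrt(-17 + (-8 + d)) = sqrt(-25 + d))
((14700 - 10463) + k(l, A(-12, 8))) + 19515 = ((14700 - 10463) + sqrt(-25 + 1)) + 19515 = (4237 + sqrt(-24)) + 19515 = (4237 + 2*I*sqrt(6)) + 19515 = 23752 + 2*I*sqrt(6)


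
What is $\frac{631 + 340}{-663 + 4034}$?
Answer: $\frac{971}{3371} \approx 0.28804$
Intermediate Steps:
$\frac{631 + 340}{-663 + 4034} = \frac{971}{3371}$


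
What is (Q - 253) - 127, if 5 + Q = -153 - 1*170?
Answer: -708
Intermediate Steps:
Q = -328 (Q = -5 + (-153 - 1*170) = -5 + (-153 - 170) = -5 - 323 = -328)
(Q - 253) - 127 = (-328 - 253) - 127 = -581 - 127 = -708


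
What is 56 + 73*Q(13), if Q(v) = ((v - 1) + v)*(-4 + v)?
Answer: 16481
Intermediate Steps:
Q(v) = (-1 + 2*v)*(-4 + v) (Q(v) = ((-1 + v) + v)*(-4 + v) = (-1 + 2*v)*(-4 + v))
56 + 73*Q(13) = 56 + 73*(4 - 9*13 + 2*13²) = 56 + 73*(4 - 117 + 2*169) = 56 + 73*(4 - 117 + 338) = 56 + 73*225 = 56 + 16425 = 16481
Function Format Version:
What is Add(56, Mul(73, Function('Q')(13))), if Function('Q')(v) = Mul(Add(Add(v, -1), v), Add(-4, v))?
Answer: 16481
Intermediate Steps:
Function('Q')(v) = Mul(Add(-1, Mul(2, v)), Add(-4, v)) (Function('Q')(v) = Mul(Add(Add(-1, v), v), Add(-4, v)) = Mul(Add(-1, Mul(2, v)), Add(-4, v)))
Add(56, Mul(73, Function('Q')(13))) = Add(56, Mul(73, Add(4, Mul(-9, 13), Mul(2, Pow(13, 2))))) = Add(56, Mul(73, Add(4, -117, Mul(2, 169)))) = Add(56, Mul(73, Add(4, -117, 338))) = Add(56, Mul(73, 225)) = Add(56, 16425) = 16481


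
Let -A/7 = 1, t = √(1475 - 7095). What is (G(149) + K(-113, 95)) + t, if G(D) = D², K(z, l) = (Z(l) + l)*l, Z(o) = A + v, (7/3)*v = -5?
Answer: 212502/7 + 2*I*√1405 ≈ 30357.0 + 74.967*I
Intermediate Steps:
v = -15/7 (v = (3/7)*(-5) = -15/7 ≈ -2.1429)
t = 2*I*√1405 (t = √(-5620) = 2*I*√1405 ≈ 74.967*I)
A = -7 (A = -7*1 = -7)
Z(o) = -64/7 (Z(o) = -7 - 15/7 = -64/7)
K(z, l) = l*(-64/7 + l) (K(z, l) = (-64/7 + l)*l = l*(-64/7 + l))
(G(149) + K(-113, 95)) + t = (149² + (⅐)*95*(-64 + 7*95)) + 2*I*√1405 = (22201 + (⅐)*95*(-64 + 665)) + 2*I*√1405 = (22201 + (⅐)*95*601) + 2*I*√1405 = (22201 + 57095/7) + 2*I*√1405 = 212502/7 + 2*I*√1405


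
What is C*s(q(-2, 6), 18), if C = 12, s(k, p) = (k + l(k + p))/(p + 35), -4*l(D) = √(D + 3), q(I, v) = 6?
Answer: 72/53 - 9*√3/53 ≈ 1.0644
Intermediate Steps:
l(D) = -√(3 + D)/4 (l(D) = -√(D + 3)/4 = -√(3 + D)/4)
s(k, p) = (k - √(3 + k + p)/4)/(35 + p) (s(k, p) = (k - √(3 + (k + p))/4)/(p + 35) = (k - √(3 + k + p)/4)/(35 + p))
C*s(q(-2, 6), 18) = 12*((6 - √(3 + 6 + 18)/4)/(35 + 18)) = 12*((6 - 3*√3/4)/53) = 12*(6/53 - 3*√3/212) = 72/53 - 9*√3/53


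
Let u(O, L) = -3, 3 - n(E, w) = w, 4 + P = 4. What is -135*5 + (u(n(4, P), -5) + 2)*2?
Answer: -677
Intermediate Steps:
P = 0 (P = -4 + 4 = 0)
n(E, w) = 3 - w
-135*5 + (u(n(4, P), -5) + 2)*2 = -135*5 + (-3 + 2)*2 = -675 - 1*2 = -675 - 2 = -677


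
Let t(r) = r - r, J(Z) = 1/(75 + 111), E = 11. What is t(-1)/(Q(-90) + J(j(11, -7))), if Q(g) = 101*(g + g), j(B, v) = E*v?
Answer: 0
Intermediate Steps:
j(B, v) = 11*v
J(Z) = 1/186
Q(g) = 202*g (Q(g) = 101*(2*g) = 202*g)
t(r) = 0
t(-1)/(Q(-90) + J(j(11, -7))) = 0/(202*(-90) + 1/186) = 0/(-18180 + 1/186) = 0/(-3381479/186) = 0*(-186/3381479) = 0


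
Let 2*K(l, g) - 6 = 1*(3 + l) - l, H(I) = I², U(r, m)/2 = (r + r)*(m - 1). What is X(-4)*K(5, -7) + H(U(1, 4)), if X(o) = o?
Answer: 126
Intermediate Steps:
U(r, m) = 4*r*(-1 + m) (U(r, m) = 2*((r + r)*(m - 1)) = 2*((2*r)*(-1 + m)) = 2*(2*r*(-1 + m)) = 4*r*(-1 + m))
K(l, g) = 9/2 (K(l, g) = 3 + (1*(3 + l) - l)/2 = 3 + ((3 + l) - l)/2 = 3 + (½)*3 = 3 + 3/2 = 9/2)
X(-4)*K(5, -7) + H(U(1, 4)) = -4*9/2 + (4*1*(-1 + 4))² = -18 + (4*1*3)² = -18 + 12² = -18 + 144 = 126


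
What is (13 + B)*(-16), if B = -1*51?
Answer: 608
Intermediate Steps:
B = -51
(13 + B)*(-16) = (13 - 51)*(-16) = -38*(-16) = 608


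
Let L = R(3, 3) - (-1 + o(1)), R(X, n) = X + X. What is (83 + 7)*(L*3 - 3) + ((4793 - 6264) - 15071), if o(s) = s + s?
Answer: -15462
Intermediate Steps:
o(s) = 2*s
R(X, n) = 2*X
L = 5 (L = 2*3 - (-1 + 2*1) = 6 - (-1 + 2) = 6 - 1*1 = 6 - 1 = 5)
(83 + 7)*(L*3 - 3) + ((4793 - 6264) - 15071) = (83 + 7)*(5*3 - 3) + ((4793 - 6264) - 15071) = 90*(15 - 3) + (-1471 - 15071) = 90*12 - 16542 = 1080 - 16542 = -15462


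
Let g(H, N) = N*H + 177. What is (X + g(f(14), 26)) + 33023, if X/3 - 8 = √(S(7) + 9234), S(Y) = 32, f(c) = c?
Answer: 33588 + 3*√9266 ≈ 33877.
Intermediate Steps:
g(H, N) = 177 + H*N (g(H, N) = H*N + 177 = 177 + H*N)
X = 24 + 3*√9266 (X = 24 + 3*√(32 + 9234) = 24 + 3*√9266 ≈ 312.78)
(X + g(f(14), 26)) + 33023 = ((24 + 3*√9266) + (177 + 14*26)) + 33023 = ((24 + 3*√9266) + (177 + 364)) + 33023 = ((24 + 3*√9266) + 541) + 33023 = (565 + 3*√9266) + 33023 = 33588 + 3*√9266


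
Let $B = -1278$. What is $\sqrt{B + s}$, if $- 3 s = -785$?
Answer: $\frac{i \sqrt{9147}}{3} \approx 31.88 i$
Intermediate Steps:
$s = \frac{785}{3}$ ($s = \left(- \frac{1}{3}\right) \left(-785\right) = \frac{785}{3} \approx 261.67$)
$\sqrt{B + s} = \sqrt{-1278 + \frac{785}{3}} = \sqrt{- \frac{3049}{3}} = \frac{i \sqrt{9147}}{3}$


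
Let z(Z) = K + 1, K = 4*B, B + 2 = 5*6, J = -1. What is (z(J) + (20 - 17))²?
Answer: 13456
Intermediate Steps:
B = 28 (B = -2 + 5*6 = -2 + 30 = 28)
K = 112 (K = 4*28 = 112)
z(Z) = 113 (z(Z) = 112 + 1 = 113)
(z(J) + (20 - 17))² = (113 + (20 - 17))² = (113 + 3)² = 116² = 13456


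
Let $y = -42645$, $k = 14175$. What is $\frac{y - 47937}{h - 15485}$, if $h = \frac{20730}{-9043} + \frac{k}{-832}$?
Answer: $\frac{681518677632}{116651103245} \approx 5.8424$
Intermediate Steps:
$h = - \frac{145431885}{7523776}$ ($h = \frac{20730}{-9043} + \frac{14175}{-832} = 20730 \left(- \frac{1}{9043}\right) + 14175 \left(- \frac{1}{832}\right) = - \frac{20730}{9043} - \frac{14175}{832} = - \frac{145431885}{7523776} \approx -19.33$)
$\frac{y - 47937}{h - 15485} = \frac{-42645 - 47937}{- \frac{145431885}{7523776} - 15485} = - \frac{90582}{- \frac{116651103245}{7523776}} = \left(-90582\right) \left(- \frac{7523776}{116651103245}\right) = \frac{681518677632}{116651103245}$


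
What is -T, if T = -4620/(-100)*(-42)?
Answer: 9702/5 ≈ 1940.4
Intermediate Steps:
T = -9702/5 (T = -4620*(-1)/100*(-42) = -77*(-3/5)*(-42) = (231/5)*(-42) = -9702/5 ≈ -1940.4)
-T = -1*(-9702/5) = 9702/5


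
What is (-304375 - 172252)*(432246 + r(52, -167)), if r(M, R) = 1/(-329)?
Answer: -1442140789553/7 ≈ -2.0602e+11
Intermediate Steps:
r(M, R) = -1/329
(-304375 - 172252)*(432246 + r(52, -167)) = (-304375 - 172252)*(432246 - 1/329) = -476627*142208933/329 = -1442140789553/7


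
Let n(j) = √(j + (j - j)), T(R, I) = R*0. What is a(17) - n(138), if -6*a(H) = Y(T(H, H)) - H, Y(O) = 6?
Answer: 11/6 - √138 ≈ -9.9140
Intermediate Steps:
T(R, I) = 0
n(j) = √j (n(j) = √(j + 0) = √j)
a(H) = -1 + H/6 (a(H) = -(6 - H)/6 = -1 + H/6)
a(17) - n(138) = (-1 + (⅙)*17) - √138 = (-1 + 17/6) - √138 = 11/6 - √138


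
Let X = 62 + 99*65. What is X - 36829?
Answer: -30332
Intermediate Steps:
X = 6497 (X = 62 + 6435 = 6497)
X - 36829 = 6497 - 36829 = -30332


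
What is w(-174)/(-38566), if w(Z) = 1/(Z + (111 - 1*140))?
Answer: 1/7828898 ≈ 1.2773e-7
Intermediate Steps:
w(Z) = 1/(-29 + Z) (w(Z) = 1/(Z + (111 - 140)) = 1/(Z - 29) = 1/(-29 + Z))
w(-174)/(-38566) = 1/(-29 - 174*(-38566)) = -1/38566/(-203) = -1/203*(-1/38566) = 1/7828898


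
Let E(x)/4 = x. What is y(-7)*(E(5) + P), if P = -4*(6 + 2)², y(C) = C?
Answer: 1652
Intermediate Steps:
E(x) = 4*x
P = -256 (P = -4*8² = -4*64 = -256)
y(-7)*(E(5) + P) = -7*(4*5 - 256) = -7*(20 - 256) = -7*(-236) = 1652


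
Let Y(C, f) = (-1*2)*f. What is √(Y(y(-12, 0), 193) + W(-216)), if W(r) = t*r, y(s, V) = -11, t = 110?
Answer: I*√24146 ≈ 155.39*I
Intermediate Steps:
Y(C, f) = -2*f
W(r) = 110*r
√(Y(y(-12, 0), 193) + W(-216)) = √(-2*193 + 110*(-216)) = √(-386 - 23760) = √(-24146) = I*√24146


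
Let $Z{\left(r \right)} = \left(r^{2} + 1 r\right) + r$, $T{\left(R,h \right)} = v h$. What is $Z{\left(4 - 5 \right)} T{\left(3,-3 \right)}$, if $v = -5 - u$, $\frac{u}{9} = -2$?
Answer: $39$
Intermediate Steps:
$u = -18$ ($u = 9 \left(-2\right) = -18$)
$v = 13$ ($v = -5 - -18 = -5 + 18 = 13$)
$T{\left(R,h \right)} = 13 h$
$Z{\left(r \right)} = r^{2} + 2 r$ ($Z{\left(r \right)} = \left(r^{2} + r\right) + r = \left(r + r^{2}\right) + r = r^{2} + 2 r$)
$Z{\left(4 - 5 \right)} T{\left(3,-3 \right)} = \left(4 - 5\right) \left(2 + \left(4 - 5\right)\right) 13 \left(-3\right) = - (2 - 1) \left(-39\right) = \left(-1\right) 1 \left(-39\right) = \left(-1\right) \left(-39\right) = 39$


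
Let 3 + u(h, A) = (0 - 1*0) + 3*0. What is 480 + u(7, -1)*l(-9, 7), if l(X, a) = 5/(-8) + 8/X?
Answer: 11629/24 ≈ 484.54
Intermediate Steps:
u(h, A) = -3 (u(h, A) = -3 + ((0 - 1*0) + 3*0) = -3 + ((0 + 0) + 0) = -3 + (0 + 0) = -3 + 0 = -3)
l(X, a) = -5/8 + 8/X (l(X, a) = 5*(-⅛) + 8/X = -5/8 + 8/X)
480 + u(7, -1)*l(-9, 7) = 480 - 3*(-5/8 + 8/(-9)) = 480 - 3*(-5/8 + 8*(-⅑)) = 480 - 3*(-5/8 - 8/9) = 480 - 3*(-109/72) = 480 + 109/24 = 11629/24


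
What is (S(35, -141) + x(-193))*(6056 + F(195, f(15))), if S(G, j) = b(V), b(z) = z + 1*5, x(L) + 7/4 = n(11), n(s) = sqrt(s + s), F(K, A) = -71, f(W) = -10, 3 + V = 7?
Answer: 173565/4 + 5985*sqrt(22) ≈ 71463.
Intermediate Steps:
V = 4 (V = -3 + 7 = 4)
n(s) = sqrt(2)*sqrt(s) (n(s) = sqrt(2*s) = sqrt(2)*sqrt(s))
x(L) = -7/4 + sqrt(22) (x(L) = -7/4 + sqrt(2)*sqrt(11) = -7/4 + sqrt(22))
b(z) = 5 + z (b(z) = z + 5 = 5 + z)
S(G, j) = 9 (S(G, j) = 5 + 4 = 9)
(S(35, -141) + x(-193))*(6056 + F(195, f(15))) = (9 + (-7/4 + sqrt(22)))*(6056 - 71) = (29/4 + sqrt(22))*5985 = 173565/4 + 5985*sqrt(22)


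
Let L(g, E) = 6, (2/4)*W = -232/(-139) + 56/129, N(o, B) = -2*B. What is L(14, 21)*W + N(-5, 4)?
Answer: 103032/5977 ≈ 17.238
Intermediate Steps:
W = 75424/17931 (W = 2*(-232/(-139) + 56/129) = 2*(-232*(-1/139) + 56*(1/129)) = 2*(232/139 + 56/129) = 2*(37712/17931) = 75424/17931 ≈ 4.2063)
L(14, 21)*W + N(-5, 4) = 6*(75424/17931) - 2*4 = 150848/5977 - 8 = 103032/5977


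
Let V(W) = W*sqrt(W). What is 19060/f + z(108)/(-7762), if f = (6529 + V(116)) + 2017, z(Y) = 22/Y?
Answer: 3413643673753/1497892860828 - 221096*sqrt(29)/3573661 ≈ 1.9458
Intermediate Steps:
V(W) = W**(3/2)
f = 8546 + 232*sqrt(29) (f = (6529 + 116**(3/2)) + 2017 = (6529 + 232*sqrt(29)) + 2017 = 8546 + 232*sqrt(29) ≈ 9795.4)
19060/f + z(108)/(-7762) = 19060/(8546 + 232*sqrt(29)) + (22/108)/(-7762) = 19060/(8546 + 232*sqrt(29)) + (22*(1/108))*(-1/7762) = 19060/(8546 + 232*sqrt(29)) + (11/54)*(-1/7762) = 19060/(8546 + 232*sqrt(29)) - 11/419148 = -11/419148 + 19060/(8546 + 232*sqrt(29))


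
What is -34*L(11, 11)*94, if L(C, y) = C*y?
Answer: -386716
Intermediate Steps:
-34*L(11, 11)*94 = -374*11*94 = -34*121*94 = -4114*94 = -386716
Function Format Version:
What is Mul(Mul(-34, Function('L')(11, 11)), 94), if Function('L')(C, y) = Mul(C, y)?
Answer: -386716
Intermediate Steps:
Mul(Mul(-34, Function('L')(11, 11)), 94) = Mul(Mul(-34, Mul(11, 11)), 94) = Mul(Mul(-34, 121), 94) = Mul(-4114, 94) = -386716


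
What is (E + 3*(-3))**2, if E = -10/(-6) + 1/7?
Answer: 22801/441 ≈ 51.703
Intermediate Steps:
E = 38/21 (E = -10*(-1/6) + 1*(1/7) = 5/3 + 1/7 = 38/21 ≈ 1.8095)
(E + 3*(-3))**2 = (38/21 + 3*(-3))**2 = (38/21 - 9)**2 = (-151/21)**2 = 22801/441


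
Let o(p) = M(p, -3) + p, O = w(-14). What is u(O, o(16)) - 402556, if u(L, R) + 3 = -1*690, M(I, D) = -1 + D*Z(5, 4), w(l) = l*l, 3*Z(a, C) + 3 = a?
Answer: -403249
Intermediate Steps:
Z(a, C) = -1 + a/3
w(l) = l²
O = 196 (O = (-14)² = 196)
M(I, D) = -1 + 2*D/3 (M(I, D) = -1 + D*(-1 + (⅓)*5) = -1 + D*(-1 + 5/3) = -1 + D*(⅔) = -1 + 2*D/3)
o(p) = -3 + p (o(p) = (-1 + (⅔)*(-3)) + p = (-1 - 2) + p = -3 + p)
u(L, R) = -693 (u(L, R) = -3 - 1*690 = -3 - 690 = -693)
u(O, o(16)) - 402556 = -693 - 402556 = -403249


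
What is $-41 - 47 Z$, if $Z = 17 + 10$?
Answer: $-1310$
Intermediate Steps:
$Z = 27$
$-41 - 47 Z = -41 - 1269 = -1310$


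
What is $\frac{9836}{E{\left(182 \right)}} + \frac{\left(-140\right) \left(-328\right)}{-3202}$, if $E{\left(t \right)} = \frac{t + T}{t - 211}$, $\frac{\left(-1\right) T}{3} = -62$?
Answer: $- \frac{116281231}{147292} \approx -789.46$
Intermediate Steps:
$T = 186$ ($T = \left(-3\right) \left(-62\right) = 186$)
$E{\left(t \right)} = \frac{186 + t}{-211 + t}$ ($E{\left(t \right)} = \frac{t + 186}{t - 211} = \frac{186 + t}{-211 + t}$)
$\frac{9836}{E{\left(182 \right)}} + \frac{\left(-140\right) \left(-328\right)}{-3202} = \frac{9836}{\frac{1}{-211 + 182} \left(186 + 182\right)} + \frac{\left(-140\right) \left(-328\right)}{-3202} = \frac{9836}{\frac{1}{-29} \cdot 368} + 45920 \left(- \frac{1}{3202}\right) = \frac{9836}{\left(- \frac{1}{29}\right) 368} - \frac{22960}{1601} = \frac{9836}{- \frac{368}{29}} - \frac{22960}{1601} = 9836 \left(- \frac{29}{368}\right) - \frac{22960}{1601} = - \frac{71311}{92} - \frac{22960}{1601} = - \frac{116281231}{147292}$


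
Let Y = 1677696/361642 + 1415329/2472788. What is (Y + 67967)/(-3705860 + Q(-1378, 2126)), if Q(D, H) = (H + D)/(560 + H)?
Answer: -2401011512170791871/130903668743189410264 ≈ -0.018342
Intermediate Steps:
Y = 2330214473333/447131998948 (Y = 1677696*(1/361642) + 1415329*(1/2472788) = 838848/180821 + 1415329/2472788 = 2330214473333/447131998948 ≈ 5.2115)
Q(D, H) = (D + H)/(560 + H)
(Y + 67967)/(-3705860 + Q(-1378, 2126)) = (2330214473333/447131998948 + 67967)/(-3705860 + (-1378 + 2126)/(560 + 2126)) = 30392550786972049/(447131998948*(-3705860 + 748/2686)) = 30392550786972049/(447131998948*(-3705860 + (1/2686)*748)) = 30392550786972049/(447131998948*(-3705860 + 22/79)) = 30392550786972049/(447131998948*(-292762918/79)) = (30392550786972049/447131998948)*(-79/292762918) = -2401011512170791871/130903668743189410264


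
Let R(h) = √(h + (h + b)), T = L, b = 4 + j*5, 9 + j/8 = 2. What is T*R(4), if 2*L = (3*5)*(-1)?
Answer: -15*I*√67 ≈ -122.78*I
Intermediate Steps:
j = -56 (j = -72 + 8*2 = -72 + 16 = -56)
b = -276 (b = 4 - 56*5 = 4 - 280 = -276)
L = -15/2 (L = ((3*5)*(-1))/2 = (15*(-1))/2 = (½)*(-15) = -15/2 ≈ -7.5000)
T = -15/2 ≈ -7.5000
R(h) = √(-276 + 2*h) (R(h) = √(h + (h - 276)) = √(h + (-276 + h)) = √(-276 + 2*h))
T*R(4) = -15*√(-276 + 2*4)/2 = -15*√(-276 + 8)/2 = -15*I*√67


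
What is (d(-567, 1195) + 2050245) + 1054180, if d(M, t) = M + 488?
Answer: 3104346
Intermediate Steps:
d(M, t) = 488 + M
(d(-567, 1195) + 2050245) + 1054180 = ((488 - 567) + 2050245) + 1054180 = (-79 + 2050245) + 1054180 = 2050166 + 1054180 = 3104346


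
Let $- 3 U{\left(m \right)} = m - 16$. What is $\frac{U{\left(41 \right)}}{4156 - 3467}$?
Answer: $- \frac{25}{2067} \approx -0.012095$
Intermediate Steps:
$U{\left(m \right)} = \frac{16}{3} - \frac{m}{3}$ ($U{\left(m \right)} = - \frac{m - 16}{3} = - \frac{-16 + m}{3} = \frac{16}{3} - \frac{m}{3}$)
$\frac{U{\left(41 \right)}}{4156 - 3467} = \frac{\frac{16}{3} - \frac{41}{3}}{4156 - 3467} = \frac{\frac{16}{3} - \frac{41}{3}}{689} = \left(- \frac{25}{3}\right) \frac{1}{689} = - \frac{25}{2067}$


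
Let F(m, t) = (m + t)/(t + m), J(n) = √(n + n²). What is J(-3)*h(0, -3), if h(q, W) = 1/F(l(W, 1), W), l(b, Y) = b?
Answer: √6 ≈ 2.4495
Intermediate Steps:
F(m, t) = 1 (F(m, t) = (m + t)/(m + t) = 1)
h(q, W) = 1 (h(q, W) = 1/1 = 1)
J(-3)*h(0, -3) = √(-3*(1 - 3))*1 = √(-3*(-2))*1 = √6*1 = √6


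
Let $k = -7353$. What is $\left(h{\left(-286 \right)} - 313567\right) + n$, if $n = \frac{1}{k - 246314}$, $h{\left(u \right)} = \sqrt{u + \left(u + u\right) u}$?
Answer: $- \frac{79541600190}{253667} + \sqrt{163306} \approx -3.1316 \cdot 10^{5}$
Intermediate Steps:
$h{\left(u \right)} = \sqrt{u + 2 u^{2}}$ ($h{\left(u \right)} = \sqrt{u + 2 u u} = \sqrt{u + 2 u^{2}}$)
$n = - \frac{1}{253667}$ ($n = \frac{1}{-7353 - 246314} = \frac{1}{-253667} = - \frac{1}{253667} \approx -3.9422 \cdot 10^{-6}$)
$\left(h{\left(-286 \right)} - 313567\right) + n = \left(\sqrt{- 286 \left(1 + 2 \left(-286\right)\right)} - 313567\right) - \frac{1}{253667} = \left(\sqrt{- 286 \left(1 - 572\right)} - 313567\right) - \frac{1}{253667} = \left(\sqrt{\left(-286\right) \left(-571\right)} - 313567\right) - \frac{1}{253667} = \left(\sqrt{163306} - 313567\right) - \frac{1}{253667} = \left(-313567 + \sqrt{163306}\right) - \frac{1}{253667} = - \frac{79541600190}{253667} + \sqrt{163306}$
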